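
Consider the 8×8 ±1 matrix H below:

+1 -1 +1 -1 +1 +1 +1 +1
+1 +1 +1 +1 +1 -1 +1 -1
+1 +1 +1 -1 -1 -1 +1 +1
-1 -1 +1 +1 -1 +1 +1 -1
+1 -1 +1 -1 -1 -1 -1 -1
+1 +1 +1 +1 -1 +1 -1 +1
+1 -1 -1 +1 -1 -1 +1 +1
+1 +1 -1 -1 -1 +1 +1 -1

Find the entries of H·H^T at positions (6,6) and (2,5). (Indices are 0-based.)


Row 2 of H: [1, 1, 1, -1, -1, -1, 1, 1].
Row 5 of H: [1, 1, 1, 1, -1, 1, -1, 1].
Row 6 of H: [1, -1, -1, 1, -1, -1, 1, 1].
(H·H^T)[6][6] = Σ_j H[6][j]·H[6][j] = (1)² + (-1)² + (-1)² + (1)² + (-1)² + (-1)² + (1)² + (1)² = 1 + 1 + 1 + 1 + 1 + 1 + 1 + 1 = 8.
(H·H^T)[2][5] = Σ_j H[2][j]·H[5][j] = (1)·(1) + (1)·(1) + (1)·(1) + (-1)·(1) + (-1)·(-1) + (-1)·(1) + (1)·(-1) + (1)·(1) = 1 + 1 + 1 + -1 + 1 + -1 + -1 + 1 = 2.
Rows 2 and 5 are not orthogonal (dot product = 2 ≠ 0), so H is not a Hadamard matrix.

(6,6) entry = 8; (2,5) entry = 2.


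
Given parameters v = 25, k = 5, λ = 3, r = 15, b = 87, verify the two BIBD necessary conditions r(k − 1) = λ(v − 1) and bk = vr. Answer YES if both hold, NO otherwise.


Condition (i): r(k − 1) = 15·4 = 60; λ(v − 1) = 3·24 = 72. Match? NO.
Condition (ii): bk = 87·5 = 435; vr = 25·15 = 375. Match? NO.
Both conditions hold? NO.

NO


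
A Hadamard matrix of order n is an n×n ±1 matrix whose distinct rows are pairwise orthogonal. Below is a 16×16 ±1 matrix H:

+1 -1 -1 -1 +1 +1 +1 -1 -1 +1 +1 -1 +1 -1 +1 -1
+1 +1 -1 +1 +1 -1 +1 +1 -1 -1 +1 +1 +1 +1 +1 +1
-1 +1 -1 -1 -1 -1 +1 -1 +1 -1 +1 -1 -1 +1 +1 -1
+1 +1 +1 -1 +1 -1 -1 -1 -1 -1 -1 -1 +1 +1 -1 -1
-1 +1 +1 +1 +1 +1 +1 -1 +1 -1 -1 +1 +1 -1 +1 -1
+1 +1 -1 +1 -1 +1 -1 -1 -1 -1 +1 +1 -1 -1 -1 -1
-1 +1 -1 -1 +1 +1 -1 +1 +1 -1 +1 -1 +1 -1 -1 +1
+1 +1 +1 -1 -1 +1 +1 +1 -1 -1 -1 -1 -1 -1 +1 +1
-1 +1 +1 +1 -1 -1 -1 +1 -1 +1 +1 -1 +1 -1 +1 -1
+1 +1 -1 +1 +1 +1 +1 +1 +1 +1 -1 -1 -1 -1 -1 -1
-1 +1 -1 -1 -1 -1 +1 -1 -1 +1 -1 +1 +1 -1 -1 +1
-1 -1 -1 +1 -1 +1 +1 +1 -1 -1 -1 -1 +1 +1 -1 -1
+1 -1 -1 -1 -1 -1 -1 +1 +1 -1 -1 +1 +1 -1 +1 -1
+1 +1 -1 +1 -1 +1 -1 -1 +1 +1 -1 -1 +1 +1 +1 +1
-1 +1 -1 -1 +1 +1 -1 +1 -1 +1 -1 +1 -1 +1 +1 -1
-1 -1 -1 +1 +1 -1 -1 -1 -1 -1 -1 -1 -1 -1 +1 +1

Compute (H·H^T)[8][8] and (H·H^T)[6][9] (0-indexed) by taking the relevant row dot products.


Row 6 of H: [-1, 1, -1, -1, 1, 1, -1, 1, 1, -1, 1, -1, 1, -1, -1, 1].
Row 8 of H: [-1, 1, 1, 1, -1, -1, -1, 1, -1, 1, 1, -1, 1, -1, 1, -1].
Row 9 of H: [1, 1, -1, 1, 1, 1, 1, 1, 1, 1, -1, -1, -1, -1, -1, -1].
(H·H^T)[8][8] = Σ_j H[8][j]·H[8][j] = (-1)² + (1)² + (1)² + (1)² + (-1)² + (-1)² + (-1)² + (1)² + (-1)² + (1)² + (1)² + (-1)² + (1)² + (-1)² + (1)² + (-1)² = 1 + 1 + 1 + 1 + 1 + 1 + 1 + 1 + 1 + 1 + 1 + 1 + 1 + 1 + 1 + 1 = 16.
(H·H^T)[6][9] = Σ_j H[6][j]·H[9][j] = (-1)·(1) + (1)·(1) + (-1)·(-1) + (-1)·(1) + (1)·(1) + (1)·(1) + (-1)·(1) + (1)·(1) + (1)·(1) + (-1)·(1) + (1)·(-1) + (-1)·(-1) + (1)·(-1) + (-1)·(-1) + (-1)·(-1) + (1)·(-1) = -1 + 1 + 1 + -1 + 1 + 1 + -1 + 1 + 1 + -1 + -1 + 1 + -1 + 1 + 1 + -1 = 2.
Rows 6 and 9 are not orthogonal (dot product = 2 ≠ 0), so H is not a Hadamard matrix.

(8,8) entry = 16; (6,9) entry = 2.


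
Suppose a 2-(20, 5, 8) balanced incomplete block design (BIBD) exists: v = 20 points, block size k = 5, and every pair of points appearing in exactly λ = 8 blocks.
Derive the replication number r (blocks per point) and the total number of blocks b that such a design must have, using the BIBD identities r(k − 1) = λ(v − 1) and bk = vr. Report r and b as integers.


Any 2-(v, k, λ) BIBD satisfies two necessary conditions:
  (i)  Each point sits in r blocks, and counting incidences through any fixed point gives r(k − 1) = λ(v − 1), so r = λ(v − 1)/(k − 1).
  (ii) Total incidences bk = vr, so b = vr/k.
Step 1: r = λ(v − 1)/(k − 1) = 8·(20 − 1)/(5 − 1) = 8·19/4 = 152/4 = 38.
Step 2: b = vr/k = 20·38/5 = 760/5 = 152.
Check integrality: r = 38 ∈ Z ✓, b = 152 ∈ Z ✓.
(These identities are necessary conditions: they determine r and b for any design with these parameters, but do not by themselves prove that one exists.)

r = 38, b = 152.


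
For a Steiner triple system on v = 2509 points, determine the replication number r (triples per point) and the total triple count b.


An STS(v) is a 2-(v, 3, 1) BIBD: block size k = 3, λ = 1.
Replication: r(k − 1) = λ(v − 1) ⇒ r·2 = 2509 − 1 = 2508 ⇒ r = 1254.
Block count: bk = vr ⇒ b·3 = 2509·1254 = 3146286 ⇒ b = 1048762.
(Check via b = v(v − 1)/6 = 2509·2508/6 = 6292572/6 = 1048762.)

r = 1254, b = 1048762.


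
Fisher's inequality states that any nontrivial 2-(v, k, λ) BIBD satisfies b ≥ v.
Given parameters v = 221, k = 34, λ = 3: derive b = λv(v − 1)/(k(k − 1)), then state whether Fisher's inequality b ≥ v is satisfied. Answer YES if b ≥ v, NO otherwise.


r = λ(v − 1)/(k − 1) = 3·220/33 = 20.
b = vr/k = 221·20/34 = 130.
Fisher's inequality: b ≥ v ⇔ 130 ≥ 221? NO.

NO


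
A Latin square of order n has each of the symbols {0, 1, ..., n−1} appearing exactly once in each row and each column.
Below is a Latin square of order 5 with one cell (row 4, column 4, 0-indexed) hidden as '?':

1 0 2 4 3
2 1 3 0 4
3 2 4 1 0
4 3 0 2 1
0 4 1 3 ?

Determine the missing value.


Row 4 contains symbols [0, 1, 3, 4] — missing [2].
Column 4 contains symbols [0, 1, 3, 4] — missing [2].
The missing symbol must appear in both missing sets; intersection = [2].
Therefore the hidden value is 2.

Missing value = 2.


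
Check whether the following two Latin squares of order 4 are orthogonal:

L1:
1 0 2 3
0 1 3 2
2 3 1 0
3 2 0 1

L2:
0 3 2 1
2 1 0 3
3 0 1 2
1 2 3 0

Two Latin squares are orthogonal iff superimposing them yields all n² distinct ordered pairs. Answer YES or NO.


Form the n² = 16 superimposed pairs (L1[i][j], L2[i][j]), row by row (rows and columns indexed from 0):
row 0: (1,0) (0,3) (2,2) (3,1)
row 1: (0,2) (1,1) (3,0) (2,3)
row 2: (2,3) (3,0) (1,1) (0,2)
row 3: (3,1) (2,2) (0,3) (1,0)
Orthogonality requires all 16 pairs distinct.
But the pair (2,3) repeats: cell (1,3) has L1 = 2, L2 = 3, and cell (2,0) has L1 = 2, L2 = 3.
A repeated pair means some other pair never occurs (only 8 distinct pairs out of 16), so the squares are not orthogonal.
Conclusion: NO.

NO


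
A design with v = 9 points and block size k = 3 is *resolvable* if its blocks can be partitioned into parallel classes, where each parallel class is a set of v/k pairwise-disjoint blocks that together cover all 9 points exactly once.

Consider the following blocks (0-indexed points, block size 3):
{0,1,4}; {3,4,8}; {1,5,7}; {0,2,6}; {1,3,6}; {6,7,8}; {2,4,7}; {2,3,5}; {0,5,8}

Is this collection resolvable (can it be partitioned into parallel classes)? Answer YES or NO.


v = 9, block size k = 3, number of blocks = 9.
For resolvability, blocks must partition into parallel classes of size v/k = 3.
Total blocks must therefore be a multiple of 3: 9 = 3·3 + 0 ⇒ divisible ✓.
Greedy packing gives 3 candidate class(es). Each should be a full parallel class (size 3, covers all 9 points).
  Class 1 (3 blocks): {0,1,4}; {6,7,8}; {2,3,5}. Points covered: [0, 1, 2, 3, 4, 5, 6, 7, 8].
  Class 2 (3 blocks): {3,4,8}; {1,5,7}; {0,2,6}. Points covered: [0, 1, 2, 3, 4, 5, 6, 7, 8].
  Class 3 (3 blocks): {1,3,6}; {2,4,7}; {0,5,8}. Points covered: [0, 1, 2, 3, 4, 5, 6, 7, 8].
All classes full (size 3)? YES. All classes cover every point? YES.
Resolvable? YES.

YES


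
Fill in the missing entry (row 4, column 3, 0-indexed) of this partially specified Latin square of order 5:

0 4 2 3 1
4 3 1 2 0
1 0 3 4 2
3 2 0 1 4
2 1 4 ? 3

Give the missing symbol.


Row 4 contains symbols [1, 2, 3, 4] — missing [0].
Column 3 contains symbols [1, 2, 3, 4] — missing [0].
The missing symbol must appear in both missing sets; intersection = [0].
Therefore the hidden value is 0.

Missing value = 0.


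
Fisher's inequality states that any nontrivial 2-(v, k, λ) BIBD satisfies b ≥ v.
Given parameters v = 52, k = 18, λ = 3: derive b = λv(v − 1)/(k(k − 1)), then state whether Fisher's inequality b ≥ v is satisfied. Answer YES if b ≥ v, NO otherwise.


b = λv(v − 1)/(k(k − 1)) = 3·52·51/(18·17) = 7956/306 = 26.
Compare with v = 52: b < v, so Fisher's inequality fails.

NO


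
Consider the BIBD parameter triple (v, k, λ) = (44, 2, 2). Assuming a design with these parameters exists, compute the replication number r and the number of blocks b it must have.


Any 2-(v, k, λ) BIBD satisfies two necessary conditions:
  (i)  Each point sits in r blocks, and counting incidences through any fixed point gives r(k − 1) = λ(v − 1), so r = λ(v − 1)/(k − 1).
  (ii) Total incidences bk = vr, so b = vr/k.
Step 1: r = λ(v − 1)/(k − 1) = 2·(44 − 1)/(2 − 1) = 2·43/1 = 86/1 = 86.
Step 2: b = vr/k = 44·86/2 = 3784/2 = 1892.
Check integrality: r = 86 ∈ Z ✓, b = 1892 ∈ Z ✓.
(These identities are necessary conditions: they determine r and b for any design with these parameters, but do not by themselves prove that one exists.)

r = 86, b = 1892.


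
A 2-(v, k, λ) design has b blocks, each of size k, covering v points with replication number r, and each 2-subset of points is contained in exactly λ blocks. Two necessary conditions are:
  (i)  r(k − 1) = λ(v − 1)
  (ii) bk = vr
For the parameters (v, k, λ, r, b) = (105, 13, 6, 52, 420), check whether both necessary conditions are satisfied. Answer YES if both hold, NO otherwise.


Condition (i): r(k − 1) = 52·12 = 624; λ(v − 1) = 6·104 = 624. Match? YES.
Condition (ii): bk = 420·13 = 5460; vr = 105·52 = 5460. Match? YES.
Both conditions hold? YES.

YES


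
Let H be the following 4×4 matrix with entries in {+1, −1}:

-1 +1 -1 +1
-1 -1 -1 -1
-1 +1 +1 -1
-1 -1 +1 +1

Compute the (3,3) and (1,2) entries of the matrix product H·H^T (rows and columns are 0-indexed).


Row 1 of H: [-1, -1, -1, -1].
Row 2 of H: [-1, 1, 1, -1].
Row 3 of H: [-1, -1, 1, 1].
(H·H^T)[3][3] = Σ_j H[3][j]·H[3][j] = (-1)² + (-1)² + (1)² + (1)² = 1 + 1 + 1 + 1 = 4.
(H·H^T)[1][2] = Σ_j H[1][j]·H[2][j] = (-1)·(-1) + (-1)·(1) + (-1)·(1) + (-1)·(-1) = 1 + -1 + -1 + 1 = 0.
So rows 1 and 2 are orthogonal; the diagonal entry equals n = 4.

(3,3) entry = 4; (1,2) entry = 0.


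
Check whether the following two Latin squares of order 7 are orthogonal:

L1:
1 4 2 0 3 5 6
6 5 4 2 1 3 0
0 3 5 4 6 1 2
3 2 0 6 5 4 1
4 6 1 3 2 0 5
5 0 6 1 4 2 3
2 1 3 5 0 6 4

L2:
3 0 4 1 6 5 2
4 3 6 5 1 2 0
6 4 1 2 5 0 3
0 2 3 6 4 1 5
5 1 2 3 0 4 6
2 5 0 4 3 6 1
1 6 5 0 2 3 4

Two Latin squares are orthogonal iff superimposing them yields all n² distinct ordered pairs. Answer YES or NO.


Form the n² = 49 superimposed pairs (L1[i][j], L2[i][j]), row by row (rows and columns indexed from 0):
row 0: (1,3) (4,0) (2,4) (0,1) (3,6) (5,5) (6,2)
row 1: (6,4) (5,3) (4,6) (2,5) (1,1) (3,2) (0,0)
row 2: (0,6) (3,4) (5,1) (4,2) (6,5) (1,0) (2,3)
row 3: (3,0) (2,2) (0,3) (6,6) (5,4) (4,1) (1,5)
row 4: (4,5) (6,1) (1,2) (3,3) (2,0) (0,4) (5,6)
row 5: (5,2) (0,5) (6,0) (1,4) (4,3) (2,6) (3,1)
row 6: (2,1) (1,6) (3,5) (5,0) (0,2) (6,3) (4,4)
Orthogonality requires all 49 pairs distinct.
Check by first coordinate: for each symbol s of L1, list the L2 entries in the n cells where L1 = s; they must all differ.
  L1 = 0: L2 entries (in reading order) 1, 0, 6, 3, 4, 5, 2 — all 7 distinct ✓
  L1 = 1: L2 entries (in reading order) 3, 1, 0, 5, 2, 4, 6 — all 7 distinct ✓
  L1 = 2: L2 entries (in reading order) 4, 5, 3, 2, 0, 6, 1 — all 7 distinct ✓
  L1 = 3: L2 entries (in reading order) 6, 2, 4, 0, 3, 1, 5 — all 7 distinct ✓
  L1 = 4: L2 entries (in reading order) 0, 6, 2, 1, 5, 3, 4 — all 7 distinct ✓
  L1 = 5: L2 entries (in reading order) 5, 3, 1, 4, 6, 2, 0 — all 7 distinct ✓
  L1 = 6: L2 entries (in reading order) 2, 4, 5, 6, 1, 0, 3 — all 7 distinct ✓
Every symbol of L1 meets every symbol of L2 exactly once, so all 49 pairs are distinct (49 of 49).
Conclusion: YES.

YES


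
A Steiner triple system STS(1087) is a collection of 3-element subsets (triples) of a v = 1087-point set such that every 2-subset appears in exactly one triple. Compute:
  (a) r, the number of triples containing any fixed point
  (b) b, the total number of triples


An STS(v) is a 2-(v, 3, 1) BIBD: block size k = 3, λ = 1.
Replication: r(k − 1) = λ(v − 1) ⇒ r·2 = 1087 − 1 = 1086 ⇒ r = 543.
Block count: bk = vr ⇒ b·3 = 1087·543 = 590241 ⇒ b = 196747.

r = 543, b = 196747.


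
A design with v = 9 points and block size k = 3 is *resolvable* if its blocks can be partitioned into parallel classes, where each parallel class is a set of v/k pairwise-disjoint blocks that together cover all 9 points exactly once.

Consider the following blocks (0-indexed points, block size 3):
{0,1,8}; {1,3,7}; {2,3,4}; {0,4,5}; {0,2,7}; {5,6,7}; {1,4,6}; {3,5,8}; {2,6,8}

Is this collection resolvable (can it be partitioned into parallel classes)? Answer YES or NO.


v = 9, block size k = 3, number of blocks = 9.
For resolvability, blocks must partition into parallel classes of size v/k = 3.
Total blocks must therefore be a multiple of 3: 9 = 3·3 + 0 ⇒ divisible ✓.
Greedy packing gives 3 candidate class(es). Each should be a full parallel class (size 3, covers all 9 points).
  Class 1 (3 blocks): {0,1,8}; {2,3,4}; {5,6,7}. Points covered: [0, 1, 2, 3, 4, 5, 6, 7, 8].
  Class 2 (3 blocks): {1,3,7}; {0,4,5}; {2,6,8}. Points covered: [0, 1, 2, 3, 4, 5, 6, 7, 8].
  Class 3 (3 blocks): {0,2,7}; {1,4,6}; {3,5,8}. Points covered: [0, 1, 2, 3, 4, 5, 6, 7, 8].
All classes full (size 3)? YES. All classes cover every point? YES.
Resolvable? YES.

YES


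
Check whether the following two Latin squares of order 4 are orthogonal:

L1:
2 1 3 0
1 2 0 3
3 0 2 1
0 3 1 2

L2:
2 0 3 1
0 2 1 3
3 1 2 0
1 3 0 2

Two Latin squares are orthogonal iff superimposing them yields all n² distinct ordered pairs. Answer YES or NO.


Form the n² = 16 superimposed pairs (L1[i][j], L2[i][j]), row by row (rows and columns indexed from 0):
row 0: (2,2) (1,0) (3,3) (0,1)
row 1: (1,0) (2,2) (0,1) (3,3)
row 2: (3,3) (0,1) (2,2) (1,0)
row 3: (0,1) (3,3) (1,0) (2,2)
Orthogonality requires all 16 pairs distinct.
But the pair (1,0) repeats: cell (0,1) has L1 = 1, L2 = 0, and cell (1,0) has L1 = 1, L2 = 0.
A repeated pair means some other pair never occurs (only 4 distinct pairs out of 16), so the squares are not orthogonal.
Conclusion: NO.

NO


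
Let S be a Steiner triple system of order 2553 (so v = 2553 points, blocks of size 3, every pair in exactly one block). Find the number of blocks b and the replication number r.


An STS(v) is a 2-(v, 3, 1) BIBD: block size k = 3, λ = 1.
Replication: r(k − 1) = λ(v − 1) ⇒ r·2 = 2553 − 1 = 2552 ⇒ r = 1276.
Block count: b = v(v − 1)/6 = 2553·2552/6 = 6515256/6 = 1085876.
(Check via bk = vr: 1085876·3 = 3257628 = 2553·1276 = 3257628 ✓.)

r = 1276, b = 1085876.


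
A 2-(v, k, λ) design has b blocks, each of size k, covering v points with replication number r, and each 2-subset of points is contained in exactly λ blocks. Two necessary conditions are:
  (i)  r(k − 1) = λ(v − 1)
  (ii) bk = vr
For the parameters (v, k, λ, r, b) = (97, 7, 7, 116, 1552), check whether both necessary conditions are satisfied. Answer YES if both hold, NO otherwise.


Condition (i): r(k − 1) = 116·6 = 696; λ(v − 1) = 7·96 = 672. Match? NO.
Condition (ii): bk = 1552·7 = 10864; vr = 97·116 = 11252. Match? NO.
Both conditions hold? NO.

NO


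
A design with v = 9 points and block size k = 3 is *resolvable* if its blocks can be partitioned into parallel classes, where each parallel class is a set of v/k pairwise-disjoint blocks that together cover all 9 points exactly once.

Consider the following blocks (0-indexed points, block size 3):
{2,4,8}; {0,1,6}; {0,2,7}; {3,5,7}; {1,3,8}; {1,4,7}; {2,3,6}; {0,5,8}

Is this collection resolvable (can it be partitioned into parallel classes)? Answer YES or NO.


v = 9, block size k = 3, number of blocks = 8.
For resolvability, blocks must partition into parallel classes of size v/k = 3.
Total blocks must therefore be a multiple of 3: 8 = 3·2 + 2 ⇒ not divisible ✗.
Resolvable? NO.

NO


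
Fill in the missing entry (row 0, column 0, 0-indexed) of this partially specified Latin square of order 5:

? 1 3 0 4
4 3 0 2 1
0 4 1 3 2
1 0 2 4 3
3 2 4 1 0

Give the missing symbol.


Row 0 contains symbols [0, 1, 3, 4] — missing [2].
Column 0 contains symbols [0, 1, 3, 4] — missing [2].
The missing symbol must appear in both missing sets; intersection = [2].
Therefore the hidden value is 2.

Missing value = 2.


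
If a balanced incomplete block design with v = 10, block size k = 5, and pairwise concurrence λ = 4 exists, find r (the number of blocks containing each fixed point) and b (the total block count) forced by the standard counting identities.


Any 2-(v, k, λ) BIBD satisfies two necessary conditions:
  (i)  Each point sits in r blocks, and counting incidences through any fixed point gives r(k − 1) = λ(v − 1), so r = λ(v − 1)/(k − 1).
  (ii) Total incidences bk = vr, so b = vr/k.
Step 1: r = λ(v − 1)/(k − 1) = 4·(10 − 1)/(5 − 1) = 4·9/4 = 36/4 = 9.
Step 2: b = vr/k = 10·9/5 = 90/5 = 18.
Check integrality: r = 9 ∈ Z ✓, b = 18 ∈ Z ✓.
(These identities are necessary conditions: they determine r and b for any design with these parameters, but do not by themselves prove that one exists.)

r = 9, b = 18.


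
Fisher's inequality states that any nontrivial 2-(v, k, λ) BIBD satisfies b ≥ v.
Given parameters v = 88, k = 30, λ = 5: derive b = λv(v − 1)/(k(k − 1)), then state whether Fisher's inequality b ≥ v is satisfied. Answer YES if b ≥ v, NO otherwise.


r = λ(v − 1)/(k − 1) = 5·87/29 = 15.
b = vr/k = 88·15/30 = 44.
Fisher's inequality: b ≥ v ⇔ 44 ≥ 88? NO.

NO


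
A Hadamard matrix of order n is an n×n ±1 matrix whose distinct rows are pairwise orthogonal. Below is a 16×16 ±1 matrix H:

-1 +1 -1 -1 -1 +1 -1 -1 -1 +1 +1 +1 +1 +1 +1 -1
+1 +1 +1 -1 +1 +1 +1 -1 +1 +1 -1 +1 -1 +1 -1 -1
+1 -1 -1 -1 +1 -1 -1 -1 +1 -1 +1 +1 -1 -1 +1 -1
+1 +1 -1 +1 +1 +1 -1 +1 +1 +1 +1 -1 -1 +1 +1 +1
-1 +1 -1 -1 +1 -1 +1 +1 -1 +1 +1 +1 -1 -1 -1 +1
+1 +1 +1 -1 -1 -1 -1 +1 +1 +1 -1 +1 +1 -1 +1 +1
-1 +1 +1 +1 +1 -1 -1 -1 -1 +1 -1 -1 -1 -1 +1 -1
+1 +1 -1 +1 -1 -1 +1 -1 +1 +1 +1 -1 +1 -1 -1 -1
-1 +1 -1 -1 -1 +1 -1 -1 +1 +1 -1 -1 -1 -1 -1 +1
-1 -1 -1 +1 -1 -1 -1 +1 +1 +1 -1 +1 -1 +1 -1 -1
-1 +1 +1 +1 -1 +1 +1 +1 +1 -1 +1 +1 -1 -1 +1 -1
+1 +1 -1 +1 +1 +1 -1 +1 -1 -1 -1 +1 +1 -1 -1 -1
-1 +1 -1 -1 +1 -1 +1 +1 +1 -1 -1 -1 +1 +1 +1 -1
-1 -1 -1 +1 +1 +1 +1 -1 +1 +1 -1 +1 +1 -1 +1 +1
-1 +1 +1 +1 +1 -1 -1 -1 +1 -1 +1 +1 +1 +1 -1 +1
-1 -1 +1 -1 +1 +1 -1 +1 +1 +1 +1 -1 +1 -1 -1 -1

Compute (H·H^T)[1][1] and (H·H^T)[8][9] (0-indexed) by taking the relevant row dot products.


Row 1 of H: [1, 1, 1, -1, 1, 1, 1, -1, 1, 1, -1, 1, -1, 1, -1, -1].
Row 8 of H: [-1, 1, -1, -1, -1, 1, -1, -1, 1, 1, -1, -1, -1, -1, -1, 1].
Row 9 of H: [-1, -1, -1, 1, -1, -1, -1, 1, 1, 1, -1, 1, -1, 1, -1, -1].
(H·H^T)[1][1] = Σ_j H[1][j]·H[1][j] = (1)² + (1)² + (1)² + (-1)² + (1)² + (1)² + (1)² + (-1)² + (1)² + (1)² + (-1)² + (1)² + (-1)² + (1)² + (-1)² + (-1)² = 1 + 1 + 1 + 1 + 1 + 1 + 1 + 1 + 1 + 1 + 1 + 1 + 1 + 1 + 1 + 1 = 16.
(H·H^T)[8][9] = Σ_j H[8][j]·H[9][j] = (-1)·(-1) + (1)·(-1) + (-1)·(-1) + (-1)·(1) + (-1)·(-1) + (1)·(-1) + (-1)·(-1) + (-1)·(1) + (1)·(1) + (1)·(1) + (-1)·(-1) + (-1)·(1) + (-1)·(-1) + (-1)·(1) + (-1)·(-1) + (1)·(-1) = 1 + -1 + 1 + -1 + 1 + -1 + 1 + -1 + 1 + 1 + 1 + -1 + 1 + -1 + 1 + -1 = 2.
Rows 8 and 9 are not orthogonal (dot product = 2 ≠ 0), so H is not a Hadamard matrix.

(1,1) entry = 16; (8,9) entry = 2.


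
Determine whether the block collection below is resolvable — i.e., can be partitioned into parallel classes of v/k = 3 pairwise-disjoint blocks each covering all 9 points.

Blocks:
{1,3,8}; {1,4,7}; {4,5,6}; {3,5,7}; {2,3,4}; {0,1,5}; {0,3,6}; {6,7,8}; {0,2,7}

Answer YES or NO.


v = 9, block size k = 3, number of blocks = 9.
For resolvability, blocks must partition into parallel classes of size v/k = 3.
Total blocks must therefore be a multiple of 3: 9 = 3·3 + 0 ⇒ divisible ✓.
Consider block {1,4,7}. The only other block(s) in the collection disjoint from it are {0,3,6} — just 1 block(s). Any parallel class containing {1,4,7} would need 2 other blocks each disjoint from it, so no parallel class of size 3 can contain {1,4,7}.
Since every block must belong to some parallel class in a resolution, the collection cannot be partitioned into parallel classes.
Resolvable? NO.

NO


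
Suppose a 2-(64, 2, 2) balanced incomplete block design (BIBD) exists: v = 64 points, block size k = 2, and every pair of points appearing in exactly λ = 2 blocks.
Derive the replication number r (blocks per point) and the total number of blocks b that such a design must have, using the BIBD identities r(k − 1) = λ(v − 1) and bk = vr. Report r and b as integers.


Any 2-(v, k, λ) BIBD satisfies two necessary conditions:
  (i)  Each point sits in r blocks, and counting incidences through any fixed point gives r(k − 1) = λ(v − 1), so r = λ(v − 1)/(k − 1).
  (ii) Total incidences bk = vr, so b = vr/k.
Step 1: r = λ(v − 1)/(k − 1) = 2·(64 − 1)/(2 − 1) = 2·63/1 = 126/1 = 126.
Step 2: b = vr/k = 64·126/2 = 8064/2 = 4032.
Check integrality: r = 126 ∈ Z ✓, b = 4032 ∈ Z ✓.
(These identities are necessary conditions: they determine r and b for any design with these parameters, but do not by themselves prove that one exists.)

r = 126, b = 4032.


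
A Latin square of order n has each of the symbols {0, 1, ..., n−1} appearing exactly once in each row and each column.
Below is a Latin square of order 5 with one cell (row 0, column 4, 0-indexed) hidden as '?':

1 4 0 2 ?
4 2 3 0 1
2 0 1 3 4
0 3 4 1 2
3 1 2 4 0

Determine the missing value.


Row 0 contains symbols [0, 1, 2, 4] — missing [3].
Column 4 contains symbols [0, 1, 2, 4] — missing [3].
The missing symbol must appear in both missing sets; intersection = [3].
Therefore the hidden value is 3.

Missing value = 3.


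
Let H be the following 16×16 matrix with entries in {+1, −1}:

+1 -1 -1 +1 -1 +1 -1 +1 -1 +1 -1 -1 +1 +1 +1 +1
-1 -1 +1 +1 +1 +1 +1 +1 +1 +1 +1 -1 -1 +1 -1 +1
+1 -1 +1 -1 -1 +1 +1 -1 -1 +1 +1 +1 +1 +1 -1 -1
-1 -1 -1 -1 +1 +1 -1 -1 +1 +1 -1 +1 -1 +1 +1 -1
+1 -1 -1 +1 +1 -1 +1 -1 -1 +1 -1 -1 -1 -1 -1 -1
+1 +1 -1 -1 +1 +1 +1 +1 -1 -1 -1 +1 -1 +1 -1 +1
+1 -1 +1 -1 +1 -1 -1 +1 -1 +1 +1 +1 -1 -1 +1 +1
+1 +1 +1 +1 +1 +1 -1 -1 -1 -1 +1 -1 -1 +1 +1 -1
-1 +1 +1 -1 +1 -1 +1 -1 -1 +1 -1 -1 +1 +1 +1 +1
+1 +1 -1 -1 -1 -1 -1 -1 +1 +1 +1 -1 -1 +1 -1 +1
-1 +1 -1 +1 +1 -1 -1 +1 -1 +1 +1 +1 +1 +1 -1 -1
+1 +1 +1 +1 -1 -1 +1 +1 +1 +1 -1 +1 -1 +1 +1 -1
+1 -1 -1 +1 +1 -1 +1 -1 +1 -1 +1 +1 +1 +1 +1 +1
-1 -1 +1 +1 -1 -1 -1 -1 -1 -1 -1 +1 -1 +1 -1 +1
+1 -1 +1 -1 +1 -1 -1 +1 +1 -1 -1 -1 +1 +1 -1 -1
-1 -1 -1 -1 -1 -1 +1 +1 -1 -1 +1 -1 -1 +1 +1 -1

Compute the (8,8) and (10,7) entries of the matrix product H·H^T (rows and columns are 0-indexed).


Row 7 of H: [1, 1, 1, 1, 1, 1, -1, -1, -1, -1, 1, -1, -1, 1, 1, -1].
Row 8 of H: [-1, 1, 1, -1, 1, -1, 1, -1, -1, 1, -1, -1, 1, 1, 1, 1].
Row 10 of H: [-1, 1, -1, 1, 1, -1, -1, 1, -1, 1, 1, 1, 1, 1, -1, -1].
(H·H^T)[8][8] = Σ_j H[8][j]·H[8][j] = (-1)² + (1)² + (1)² + (-1)² + (1)² + (-1)² + (1)² + (-1)² + (-1)² + (1)² + (-1)² + (-1)² + (1)² + (1)² + (1)² + (1)² = 1 + 1 + 1 + 1 + 1 + 1 + 1 + 1 + 1 + 1 + 1 + 1 + 1 + 1 + 1 + 1 = 16.
(H·H^T)[10][7] = Σ_j H[10][j]·H[7][j] = (-1)·(1) + (1)·(1) + (-1)·(1) + (1)·(1) + (1)·(1) + (-1)·(1) + (-1)·(-1) + (1)·(-1) + (-1)·(-1) + (1)·(-1) + (1)·(1) + (1)·(-1) + (1)·(-1) + (1)·(1) + (-1)·(1) + (-1)·(-1) = -1 + 1 + -1 + 1 + 1 + -1 + 1 + -1 + 1 + -1 + 1 + -1 + -1 + 1 + -1 + 1 = 0.
So rows 10 and 7 are orthogonal; the diagonal entry equals n = 16.

(8,8) entry = 16; (10,7) entry = 0.


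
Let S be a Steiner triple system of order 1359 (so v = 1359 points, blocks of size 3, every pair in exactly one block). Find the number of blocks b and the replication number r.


An STS(v) is a 2-(v, 3, 1) BIBD: block size k = 3, λ = 1.
Replication: r(k − 1) = λ(v − 1) ⇒ r·2 = 1359 − 1 = 1358 ⇒ r = 679.
Block count: b = v(v − 1)/6 = 1359·1358/6 = 1845522/6 = 307587.
(Check via bk = vr: 307587·3 = 922761 = 1359·679 = 922761 ✓.)

r = 679, b = 307587.


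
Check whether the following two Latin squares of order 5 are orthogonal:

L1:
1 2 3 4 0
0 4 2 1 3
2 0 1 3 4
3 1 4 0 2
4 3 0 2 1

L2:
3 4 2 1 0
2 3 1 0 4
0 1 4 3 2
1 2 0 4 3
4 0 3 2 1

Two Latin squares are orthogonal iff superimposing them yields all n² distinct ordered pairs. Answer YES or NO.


Form the n² = 25 superimposed pairs (L1[i][j], L2[i][j]), row by row (rows and columns indexed from 0):
row 0: (1,3) (2,4) (3,2) (4,1) (0,0)
row 1: (0,2) (4,3) (2,1) (1,0) (3,4)
row 2: (2,0) (0,1) (1,4) (3,3) (4,2)
row 3: (3,1) (1,2) (4,0) (0,4) (2,3)
row 4: (4,4) (3,0) (0,3) (2,2) (1,1)
Orthogonality requires all 25 pairs distinct.
Check by first coordinate: for each symbol s of L1, list the L2 entries in the n cells where L1 = s; they must all differ.
  L1 = 0: L2 entries (in reading order) 0, 2, 1, 4, 3 — all 5 distinct ✓
  L1 = 1: L2 entries (in reading order) 3, 0, 4, 2, 1 — all 5 distinct ✓
  L1 = 2: L2 entries (in reading order) 4, 1, 0, 3, 2 — all 5 distinct ✓
  L1 = 3: L2 entries (in reading order) 2, 4, 3, 1, 0 — all 5 distinct ✓
  L1 = 4: L2 entries (in reading order) 1, 3, 2, 0, 4 — all 5 distinct ✓
Every symbol of L1 meets every symbol of L2 exactly once, so all 25 pairs are distinct (25 of 25).
Conclusion: YES.

YES


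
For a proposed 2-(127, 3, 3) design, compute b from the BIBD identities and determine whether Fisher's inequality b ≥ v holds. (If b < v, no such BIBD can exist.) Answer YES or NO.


b = λv(v − 1)/(k(k − 1)) = 3·127·126/(3·2) = 48006/6 = 8001.
Compare with v = 127: b ≥ v, so Fisher's inequality holds.

YES


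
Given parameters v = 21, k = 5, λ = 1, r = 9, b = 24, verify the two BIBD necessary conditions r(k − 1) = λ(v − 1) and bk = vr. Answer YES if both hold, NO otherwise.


Condition (i): r(k − 1) = 9·4 = 36; λ(v − 1) = 1·20 = 20. Match? NO.
Condition (ii): bk = 24·5 = 120; vr = 21·9 = 189. Match? NO.
Both conditions hold? NO.

NO


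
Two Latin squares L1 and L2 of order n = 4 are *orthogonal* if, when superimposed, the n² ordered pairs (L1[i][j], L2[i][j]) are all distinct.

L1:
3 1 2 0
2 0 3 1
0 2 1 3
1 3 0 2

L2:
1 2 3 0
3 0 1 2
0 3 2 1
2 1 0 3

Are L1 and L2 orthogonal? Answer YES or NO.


Form the n² = 16 superimposed pairs (L1[i][j], L2[i][j]), row by row (rows and columns indexed from 0):
row 0: (3,1) (1,2) (2,3) (0,0)
row 1: (2,3) (0,0) (3,1) (1,2)
row 2: (0,0) (2,3) (1,2) (3,1)
row 3: (1,2) (3,1) (0,0) (2,3)
Orthogonality requires all 16 pairs distinct.
But the pair (2,3) repeats: cell (0,2) has L1 = 2, L2 = 3, and cell (1,0) has L1 = 2, L2 = 3.
A repeated pair means some other pair never occurs (only 4 distinct pairs out of 16), so the squares are not orthogonal.
Conclusion: NO.

NO


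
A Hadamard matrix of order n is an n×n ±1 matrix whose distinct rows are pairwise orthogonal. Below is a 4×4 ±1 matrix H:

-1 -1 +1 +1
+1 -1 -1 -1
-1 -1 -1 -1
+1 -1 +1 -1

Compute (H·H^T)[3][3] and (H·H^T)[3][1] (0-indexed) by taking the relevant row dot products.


Row 1 of H: [1, -1, -1, -1].
Row 3 of H: [1, -1, 1, -1].
(H·H^T)[3][3] = Σ_j H[3][j]·H[3][j] = (1)² + (-1)² + (1)² + (-1)² = 1 + 1 + 1 + 1 = 4.
(H·H^T)[3][1] = Σ_j H[3][j]·H[1][j] = (1)·(1) + (-1)·(-1) + (1)·(-1) + (-1)·(-1) = 1 + 1 + -1 + 1 = 2.
Rows 3 and 1 are not orthogonal (dot product = 2 ≠ 0), so H is not a Hadamard matrix.

(3,3) entry = 4; (3,1) entry = 2.


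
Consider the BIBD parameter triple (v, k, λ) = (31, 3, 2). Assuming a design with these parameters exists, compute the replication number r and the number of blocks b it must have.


Any 2-(v, k, λ) BIBD satisfies two necessary conditions:
  (i)  Each point sits in r blocks, and counting incidences through any fixed point gives r(k − 1) = λ(v − 1), so r = λ(v − 1)/(k − 1).
  (ii) Total incidences bk = vr, so b = vr/k.
Step 1: r = λ(v − 1)/(k − 1) = 2·(31 − 1)/(3 − 1) = 2·30/2 = 60/2 = 30.
Step 2: b = vr/k = 31·30/3 = 930/3 = 310.
Check integrality: r = 30 ∈ Z ✓, b = 310 ∈ Z ✓.
(These identities are necessary conditions: they determine r and b for any design with these parameters, but do not by themselves prove that one exists.)

r = 30, b = 310.


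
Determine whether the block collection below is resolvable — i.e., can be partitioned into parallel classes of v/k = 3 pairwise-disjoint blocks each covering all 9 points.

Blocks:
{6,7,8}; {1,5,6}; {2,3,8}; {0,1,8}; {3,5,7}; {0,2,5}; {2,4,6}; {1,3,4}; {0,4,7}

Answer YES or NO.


v = 9, block size k = 3, number of blocks = 9.
For resolvability, blocks must partition into parallel classes of size v/k = 3.
Total blocks must therefore be a multiple of 3: 9 = 3·3 + 0 ⇒ divisible ✓.
Greedy packing gives 3 candidate class(es). Each should be a full parallel class (size 3, covers all 9 points).
  Class 1 (3 blocks): {6,7,8}; {0,2,5}; {1,3,4}. Points covered: [0, 1, 2, 3, 4, 5, 6, 7, 8].
  Class 2 (3 blocks): {1,5,6}; {2,3,8}; {0,4,7}. Points covered: [0, 1, 2, 3, 4, 5, 6, 7, 8].
  Class 3 (3 blocks): {0,1,8}; {3,5,7}; {2,4,6}. Points covered: [0, 1, 2, 3, 4, 5, 6, 7, 8].
All classes full (size 3)? YES. All classes cover every point? YES.
Resolvable? YES.

YES


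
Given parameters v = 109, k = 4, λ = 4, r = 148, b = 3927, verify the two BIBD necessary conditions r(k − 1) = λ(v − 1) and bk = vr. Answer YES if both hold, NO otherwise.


Condition (i): r(k − 1) = 148·3 = 444; λ(v − 1) = 4·108 = 432. Match? NO.
Condition (ii): bk = 3927·4 = 15708; vr = 109·148 = 16132. Match? NO.
Both conditions hold? NO.

NO


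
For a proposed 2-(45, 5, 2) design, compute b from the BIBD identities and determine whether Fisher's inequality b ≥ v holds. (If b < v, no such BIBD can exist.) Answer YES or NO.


b = λv(v − 1)/(k(k − 1)) = 2·45·44/(5·4) = 3960/20 = 198.
Compare with v = 45: b ≥ v, so Fisher's inequality holds.

YES


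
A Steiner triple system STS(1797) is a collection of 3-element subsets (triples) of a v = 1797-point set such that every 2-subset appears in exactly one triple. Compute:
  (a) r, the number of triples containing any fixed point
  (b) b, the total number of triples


An STS(v) is a 2-(v, 3, 1) BIBD: block size k = 3, λ = 1.
Replication: r(k − 1) = λ(v − 1) ⇒ r·2 = 1797 − 1 = 1796 ⇒ r = 898.
Block count: b = v(v − 1)/6 = 1797·1796/6 = 3227412/6 = 537902.
(Check via bk = vr: 537902·3 = 1613706 = 1797·898 = 1613706 ✓.)

r = 898, b = 537902.


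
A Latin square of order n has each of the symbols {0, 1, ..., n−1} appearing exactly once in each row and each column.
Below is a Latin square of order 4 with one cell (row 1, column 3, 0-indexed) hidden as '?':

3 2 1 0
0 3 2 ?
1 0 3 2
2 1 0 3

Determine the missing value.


Row 1 contains symbols [0, 2, 3] — missing [1].
Column 3 contains symbols [0, 2, 3] — missing [1].
The missing symbol must appear in both missing sets; intersection = [1].
Therefore the hidden value is 1.

Missing value = 1.


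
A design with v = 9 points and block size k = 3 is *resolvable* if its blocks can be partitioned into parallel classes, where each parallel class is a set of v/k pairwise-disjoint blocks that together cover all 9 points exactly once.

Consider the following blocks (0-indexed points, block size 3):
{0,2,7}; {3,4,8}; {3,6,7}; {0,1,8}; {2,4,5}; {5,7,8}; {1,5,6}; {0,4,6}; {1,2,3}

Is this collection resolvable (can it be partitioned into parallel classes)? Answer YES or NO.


v = 9, block size k = 3, number of blocks = 9.
For resolvability, blocks must partition into parallel classes of size v/k = 3.
Total blocks must therefore be a multiple of 3: 9 = 3·3 + 0 ⇒ divisible ✓.
Greedy packing gives 3 candidate class(es). Each should be a full parallel class (size 3, covers all 9 points).
  Class 1 (3 blocks): {0,2,7}; {3,4,8}; {1,5,6}. Points covered: [0, 1, 2, 3, 4, 5, 6, 7, 8].
  Class 2 (3 blocks): {3,6,7}; {0,1,8}; {2,4,5}. Points covered: [0, 1, 2, 3, 4, 5, 6, 7, 8].
  Class 3 (3 blocks): {5,7,8}; {0,4,6}; {1,2,3}. Points covered: [0, 1, 2, 3, 4, 5, 6, 7, 8].
All classes full (size 3)? YES. All classes cover every point? YES.
Resolvable? YES.

YES


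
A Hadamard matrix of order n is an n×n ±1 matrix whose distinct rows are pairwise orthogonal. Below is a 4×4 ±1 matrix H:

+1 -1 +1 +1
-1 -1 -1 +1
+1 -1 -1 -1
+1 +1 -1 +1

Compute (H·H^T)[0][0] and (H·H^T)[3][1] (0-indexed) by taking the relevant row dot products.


Row 0 of H: [1, -1, 1, 1].
Row 1 of H: [-1, -1, -1, 1].
Row 3 of H: [1, 1, -1, 1].
(H·H^T)[0][0] = Σ_j H[0][j]·H[0][j] = (1)² + (-1)² + (1)² + (1)² = 1 + 1 + 1 + 1 = 4.
(H·H^T)[3][1] = Σ_j H[3][j]·H[1][j] = (1)·(-1) + (1)·(-1) + (-1)·(-1) + (1)·(1) = -1 + -1 + 1 + 1 = 0.
So rows 3 and 1 are orthogonal; the diagonal entry equals n = 4.

(0,0) entry = 4; (3,1) entry = 0.


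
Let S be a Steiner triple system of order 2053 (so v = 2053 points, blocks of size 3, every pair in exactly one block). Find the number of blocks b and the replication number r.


An STS(v) is a 2-(v, 3, 1) BIBD: block size k = 3, λ = 1.
Replication: r(k − 1) = λ(v − 1) ⇒ r·2 = 2053 − 1 = 2052 ⇒ r = 1026.
Block count: b = v(v − 1)/6 = 2053·2052/6 = 4212756/6 = 702126.

r = 1026, b = 702126.


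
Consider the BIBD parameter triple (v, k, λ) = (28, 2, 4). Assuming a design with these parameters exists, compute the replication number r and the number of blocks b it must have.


Any 2-(v, k, λ) BIBD satisfies two necessary conditions:
  (i)  Each point sits in r blocks, and counting incidences through any fixed point gives r(k − 1) = λ(v − 1), so r = λ(v − 1)/(k − 1).
  (ii) Total incidences bk = vr, so b = vr/k.
Step 1: r = λ(v − 1)/(k − 1) = 4·(28 − 1)/(2 − 1) = 4·27/1 = 108/1 = 108.
Step 2: b = vr/k = 28·108/2 = 3024/2 = 1512.
Check integrality: r = 108 ∈ Z ✓, b = 1512 ∈ Z ✓.
(These identities are necessary conditions: they determine r and b for any design with these parameters, but do not by themselves prove that one exists.)

r = 108, b = 1512.


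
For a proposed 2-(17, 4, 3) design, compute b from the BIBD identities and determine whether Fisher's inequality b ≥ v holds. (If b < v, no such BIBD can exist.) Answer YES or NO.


r = λ(v − 1)/(k − 1) = 3·16/3 = 16.
b = vr/k = 17·16/4 = 68.
Fisher's inequality: b ≥ v ⇔ 68 ≥ 17? YES.

YES


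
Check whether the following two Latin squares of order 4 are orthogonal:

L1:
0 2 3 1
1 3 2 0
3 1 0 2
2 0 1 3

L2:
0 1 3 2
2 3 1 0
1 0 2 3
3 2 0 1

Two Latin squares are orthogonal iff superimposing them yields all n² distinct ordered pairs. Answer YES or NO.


Form the n² = 16 superimposed pairs (L1[i][j], L2[i][j]), row by row (rows and columns indexed from 0):
row 0: (0,0) (2,1) (3,3) (1,2)
row 1: (1,2) (3,3) (2,1) (0,0)
row 2: (3,1) (1,0) (0,2) (2,3)
row 3: (2,3) (0,2) (1,0) (3,1)
Orthogonality requires all 16 pairs distinct.
But the pair (1,2) repeats: cell (0,3) has L1 = 1, L2 = 2, and cell (1,0) has L1 = 1, L2 = 2.
A repeated pair means some other pair never occurs (only 8 distinct pairs out of 16), so the squares are not orthogonal.
Conclusion: NO.

NO


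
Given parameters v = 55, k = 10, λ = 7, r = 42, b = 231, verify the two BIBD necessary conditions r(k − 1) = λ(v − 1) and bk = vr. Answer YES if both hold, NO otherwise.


Condition (i): r(k − 1) = 42·9 = 378; λ(v − 1) = 7·54 = 378. Match? YES.
Condition (ii): bk = 231·10 = 2310; vr = 55·42 = 2310. Match? YES.
Both conditions hold? YES.

YES


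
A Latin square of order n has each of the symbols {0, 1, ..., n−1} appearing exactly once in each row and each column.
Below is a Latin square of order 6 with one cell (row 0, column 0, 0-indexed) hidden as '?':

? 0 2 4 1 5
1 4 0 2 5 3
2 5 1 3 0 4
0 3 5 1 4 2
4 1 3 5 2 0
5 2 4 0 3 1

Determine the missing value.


Row 0 contains symbols [0, 1, 2, 4, 5] — missing [3].
Column 0 contains symbols [0, 1, 2, 4, 5] — missing [3].
The missing symbol must appear in both missing sets; intersection = [3].
Therefore the hidden value is 3.

Missing value = 3.


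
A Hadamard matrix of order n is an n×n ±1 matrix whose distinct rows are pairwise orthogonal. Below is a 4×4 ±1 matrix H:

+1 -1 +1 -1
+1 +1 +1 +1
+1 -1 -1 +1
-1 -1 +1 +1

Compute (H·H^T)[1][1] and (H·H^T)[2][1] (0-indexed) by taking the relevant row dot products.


Row 1 of H: [1, 1, 1, 1].
Row 2 of H: [1, -1, -1, 1].
(H·H^T)[1][1] = Σ_j H[1][j]·H[1][j] = (1)² + (1)² + (1)² + (1)² = 1 + 1 + 1 + 1 = 4.
(H·H^T)[2][1] = Σ_j H[2][j]·H[1][j] = (1)·(1) + (-1)·(1) + (-1)·(1) + (1)·(1) = 1 + -1 + -1 + 1 = 0.
So rows 2 and 1 are orthogonal; the diagonal entry equals n = 4.

(1,1) entry = 4; (2,1) entry = 0.


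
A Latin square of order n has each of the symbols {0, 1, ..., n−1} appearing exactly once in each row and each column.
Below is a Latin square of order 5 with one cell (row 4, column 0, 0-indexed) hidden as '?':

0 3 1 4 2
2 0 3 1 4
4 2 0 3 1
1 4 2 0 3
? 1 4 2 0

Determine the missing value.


Row 4 contains symbols [0, 1, 2, 4] — missing [3].
Column 0 contains symbols [0, 1, 2, 4] — missing [3].
The missing symbol must appear in both missing sets; intersection = [3].
Therefore the hidden value is 3.

Missing value = 3.


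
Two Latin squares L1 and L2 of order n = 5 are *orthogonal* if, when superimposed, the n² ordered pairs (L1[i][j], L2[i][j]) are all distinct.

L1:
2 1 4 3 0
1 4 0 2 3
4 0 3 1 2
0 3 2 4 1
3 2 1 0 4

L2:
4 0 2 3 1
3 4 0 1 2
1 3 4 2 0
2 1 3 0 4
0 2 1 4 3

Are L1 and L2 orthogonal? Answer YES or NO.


Form the n² = 25 superimposed pairs (L1[i][j], L2[i][j]), row by row (rows and columns indexed from 0):
row 0: (2,4) (1,0) (4,2) (3,3) (0,1)
row 1: (1,3) (4,4) (0,0) (2,1) (3,2)
row 2: (4,1) (0,3) (3,4) (1,2) (2,0)
row 3: (0,2) (3,1) (2,3) (4,0) (1,4)
row 4: (3,0) (2,2) (1,1) (0,4) (4,3)
Orthogonality requires all 25 pairs distinct.
Check by first coordinate: for each symbol s of L1, list the L2 entries in the n cells where L1 = s; they must all differ.
  L1 = 0: L2 entries (in reading order) 1, 0, 3, 2, 4 — all 5 distinct ✓
  L1 = 1: L2 entries (in reading order) 0, 3, 2, 4, 1 — all 5 distinct ✓
  L1 = 2: L2 entries (in reading order) 4, 1, 0, 3, 2 — all 5 distinct ✓
  L1 = 3: L2 entries (in reading order) 3, 2, 4, 1, 0 — all 5 distinct ✓
  L1 = 4: L2 entries (in reading order) 2, 4, 1, 0, 3 — all 5 distinct ✓
Every symbol of L1 meets every symbol of L2 exactly once, so all 25 pairs are distinct (25 of 25).
Conclusion: YES.

YES


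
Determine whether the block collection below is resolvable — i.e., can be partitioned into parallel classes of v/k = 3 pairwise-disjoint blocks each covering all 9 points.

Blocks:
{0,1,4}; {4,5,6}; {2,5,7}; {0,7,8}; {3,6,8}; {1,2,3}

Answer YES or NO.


v = 9, block size k = 3, number of blocks = 6.
For resolvability, blocks must partition into parallel classes of size v/k = 3.
Total blocks must therefore be a multiple of 3: 6 = 3·2 + 0 ⇒ divisible ✓.
Greedy packing gives 2 candidate class(es). Each should be a full parallel class (size 3, covers all 9 points).
  Class 1 (3 blocks): {0,1,4}; {2,5,7}; {3,6,8}. Points covered: [0, 1, 2, 3, 4, 5, 6, 7, 8].
  Class 2 (3 blocks): {4,5,6}; {0,7,8}; {1,2,3}. Points covered: [0, 1, 2, 3, 4, 5, 6, 7, 8].
All classes full (size 3)? YES. All classes cover every point? YES.
Resolvable? YES.

YES


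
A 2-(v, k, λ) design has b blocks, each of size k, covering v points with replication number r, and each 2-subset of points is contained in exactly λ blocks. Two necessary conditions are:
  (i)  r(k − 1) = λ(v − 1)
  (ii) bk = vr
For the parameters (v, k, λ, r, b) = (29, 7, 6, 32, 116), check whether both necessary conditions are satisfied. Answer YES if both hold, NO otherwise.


Condition (i): r(k − 1) = 32·6 = 192; λ(v − 1) = 6·28 = 168. Match? NO.
Condition (ii): bk = 116·7 = 812; vr = 29·32 = 928. Match? NO.
Both conditions hold? NO.

NO
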